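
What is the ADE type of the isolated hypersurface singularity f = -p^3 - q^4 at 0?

The Hessian of f at 0 is [[0, 0], [0, 0]] with rank 0, so corank 2. A Groebner basis of the Jacobian ideal J(f) in C{p,q} is {q^3, p^2}; counting standard monomials gives mu = 6. Corank 2; j^3 = -p^3 is a perfect cube, so E-series; the 4-jet and mu = 6 give E_6.

E_6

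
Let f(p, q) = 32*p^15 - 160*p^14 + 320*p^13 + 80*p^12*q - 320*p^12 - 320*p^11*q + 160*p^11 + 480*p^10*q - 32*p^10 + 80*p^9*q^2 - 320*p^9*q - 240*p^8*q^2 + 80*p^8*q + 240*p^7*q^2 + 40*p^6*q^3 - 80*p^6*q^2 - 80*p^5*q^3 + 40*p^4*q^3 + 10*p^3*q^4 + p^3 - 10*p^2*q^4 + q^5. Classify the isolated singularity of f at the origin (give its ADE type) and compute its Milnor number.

The Hessian of f at 0 is [[0, 0], [0, 0]] with rank 0, so corank 2. A Groebner basis of the Jacobian ideal J(f) in C{p,q} is {q^4, p^2}; counting standard monomials gives mu = 8. Corank 2; j^3 = p^3 is a perfect cube, so E-series; the 5-jet and mu = 8 give E_8.

Type E_{8}, Milnor number mu = 8.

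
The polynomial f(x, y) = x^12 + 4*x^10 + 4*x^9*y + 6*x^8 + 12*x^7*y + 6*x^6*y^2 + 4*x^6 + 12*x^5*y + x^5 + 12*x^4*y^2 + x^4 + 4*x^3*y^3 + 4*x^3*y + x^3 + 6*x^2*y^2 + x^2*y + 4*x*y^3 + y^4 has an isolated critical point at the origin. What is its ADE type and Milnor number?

Type D_{5}, Milnor number mu = 5.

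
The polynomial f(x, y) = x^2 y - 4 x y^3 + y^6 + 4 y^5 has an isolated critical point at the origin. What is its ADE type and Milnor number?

Type D_7, Milnor number mu = 7.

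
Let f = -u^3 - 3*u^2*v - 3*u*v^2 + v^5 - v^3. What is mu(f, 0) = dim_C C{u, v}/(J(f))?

8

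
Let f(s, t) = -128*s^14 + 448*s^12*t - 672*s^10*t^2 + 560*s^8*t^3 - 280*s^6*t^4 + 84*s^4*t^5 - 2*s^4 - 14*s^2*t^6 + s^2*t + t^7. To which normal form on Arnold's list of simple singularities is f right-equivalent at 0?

D_8

The Hessian of f at 0 is [[0, 0], [0, 0]] with rank 0, so corank 2. A Groebner basis of the Jacobian ideal J(f) in C{s,t} is {s^2/7 + t^6, s^3, s*t}; counting standard monomials gives mu = 8. Corank 2; j^3 = s^2*t has shape L^2 M (L != M), so D-series; mu = 8 gives D_8.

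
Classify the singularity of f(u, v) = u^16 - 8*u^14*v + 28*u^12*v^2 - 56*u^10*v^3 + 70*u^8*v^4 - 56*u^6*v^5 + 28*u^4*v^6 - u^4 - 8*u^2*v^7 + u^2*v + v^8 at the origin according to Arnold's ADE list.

The Hessian of f at 0 is [[0, 0], [0, 0]] with rank 0, so corank 2. A Groebner basis of the Jacobian ideal J(f) in C{u,v} is {u^2/8 + v^7, u^3, u*v}; counting standard monomials gives mu = 9. Corank 2; j^3 = u^2*v has shape L^2 M (L != M), so D-series; mu = 9 gives D_9.

D_9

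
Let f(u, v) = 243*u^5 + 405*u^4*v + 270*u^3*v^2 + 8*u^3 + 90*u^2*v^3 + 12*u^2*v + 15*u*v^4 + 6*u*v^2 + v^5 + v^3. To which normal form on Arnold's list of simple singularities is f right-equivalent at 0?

The Hessian of f at 0 has rank 0. Corank 2; j^3 = (2*u + v)^3 is a perfect cube, so E-series; the 5-jet and mu = 8 give E_8.

E_8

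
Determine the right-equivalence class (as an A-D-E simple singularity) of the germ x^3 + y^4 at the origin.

E_6

The Hessian of f at 0 has rank 0. Corank 2; j^3 = x^3 is a perfect cube, so E-series; the 4-jet and mu = 6 give E_6.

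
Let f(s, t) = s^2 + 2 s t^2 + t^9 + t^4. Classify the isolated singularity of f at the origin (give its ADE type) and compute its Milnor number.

The Hessian of f at 0 is [[2, 0], [0, 0]] with rank 1, so corank 1. A Groebner basis of the Jacobian ideal J(f) in C{s,t} is {s^4, s + t^2}; counting standard monomials gives mu = 8. Corank 1: A-series; mu = 8 gives A_8.

Type A_{8}, Milnor number mu = 8.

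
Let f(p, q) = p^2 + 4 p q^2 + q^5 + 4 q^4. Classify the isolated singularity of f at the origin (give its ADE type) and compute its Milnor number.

Type A_4, Milnor number mu = 4.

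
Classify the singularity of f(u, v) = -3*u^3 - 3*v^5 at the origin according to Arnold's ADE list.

E8

The Hessian of f at 0 has rank 0. Corank 2; j^3 = -3*u^3 is a perfect cube, so E-series; the 5-jet and mu = 8 give E_8.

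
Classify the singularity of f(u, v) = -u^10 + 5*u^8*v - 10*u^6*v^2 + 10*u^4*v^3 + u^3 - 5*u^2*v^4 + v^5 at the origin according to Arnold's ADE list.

E_{8}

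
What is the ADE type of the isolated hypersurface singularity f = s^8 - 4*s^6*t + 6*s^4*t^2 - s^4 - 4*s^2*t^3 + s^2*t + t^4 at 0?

The Hessian of f at 0 has rank 0. Corank 2; j^3 = s^2*t has shape L^2 M (L != M), so D-series; mu = 5 gives D_5.

D_{5}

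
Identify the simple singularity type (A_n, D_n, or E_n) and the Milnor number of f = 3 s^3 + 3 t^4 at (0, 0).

Type E6, Milnor number mu = 6.

The Hessian of f at 0 has rank 0. Corank 2; j^3 = 3*s^3 is a perfect cube, so E-series; the 4-jet and mu = 6 give E_6.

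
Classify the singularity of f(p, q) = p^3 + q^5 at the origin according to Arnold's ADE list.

E8

The Hessian of f at 0 is [[0, 0], [0, 0]] with rank 0, so corank 2. A Groebner basis of the Jacobian ideal J(f) in C{p,q} is {q^4, p^2}; counting standard monomials gives mu = 8. Corank 2; j^3 = p^3 is a perfect cube, so E-series; the 5-jet and mu = 8 give E_8.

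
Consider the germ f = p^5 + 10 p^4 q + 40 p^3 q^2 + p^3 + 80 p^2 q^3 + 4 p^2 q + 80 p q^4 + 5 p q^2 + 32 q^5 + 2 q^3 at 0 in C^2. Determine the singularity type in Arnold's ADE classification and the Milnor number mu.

The Hessian of f at 0 has rank 0. Corank 2; j^3 = (p + q)^2*(p + 2*q) has shape L^2 M (L != M), so D-series; mu = 6 gives D_6.

Type D6, Milnor number mu = 6.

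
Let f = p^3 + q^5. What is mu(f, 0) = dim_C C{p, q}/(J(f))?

8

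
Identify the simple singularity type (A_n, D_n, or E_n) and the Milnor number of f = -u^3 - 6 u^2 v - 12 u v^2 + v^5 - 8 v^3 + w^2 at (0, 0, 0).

The Hessian of f at 0 is [[0, 0, 0], [0, 0, 0], [0, 0, 2]] with rank 1, so corank 2. A Groebner basis of the Jacobian ideal J(f) in C{u,v,w} is {v^4, u^2 + 4*u*v + 4*v^2, w}; counting standard monomials gives mu = 8. Corank 2; j^3 = -(u + 2*v)^3 is a perfect cube, so E-series; the 5-jet and mu = 8 give E_8.

Type E_8, Milnor number mu = 8.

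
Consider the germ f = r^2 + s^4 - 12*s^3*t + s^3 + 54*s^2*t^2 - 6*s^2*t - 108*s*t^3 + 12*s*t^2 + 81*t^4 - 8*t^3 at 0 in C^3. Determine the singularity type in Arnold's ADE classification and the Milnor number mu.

Type E6, Milnor number mu = 6.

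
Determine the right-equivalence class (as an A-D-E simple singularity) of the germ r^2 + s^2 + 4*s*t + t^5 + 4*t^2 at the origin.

A4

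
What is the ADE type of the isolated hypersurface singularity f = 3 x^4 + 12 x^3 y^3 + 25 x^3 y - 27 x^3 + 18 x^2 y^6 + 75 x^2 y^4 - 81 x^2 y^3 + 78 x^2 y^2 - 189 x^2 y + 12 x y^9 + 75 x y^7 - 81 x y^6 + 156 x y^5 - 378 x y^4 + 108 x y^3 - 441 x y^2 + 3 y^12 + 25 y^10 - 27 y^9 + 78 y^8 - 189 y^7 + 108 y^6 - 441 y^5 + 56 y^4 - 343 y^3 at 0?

E7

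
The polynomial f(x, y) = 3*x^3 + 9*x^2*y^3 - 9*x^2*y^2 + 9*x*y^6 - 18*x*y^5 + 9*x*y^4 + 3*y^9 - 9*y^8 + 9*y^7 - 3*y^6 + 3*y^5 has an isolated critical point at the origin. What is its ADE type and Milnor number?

The Hessian of f at 0 has rank 0. Corank 2; j^3 = 3*x^3 is a perfect cube, so E-series; the 5-jet and mu = 8 give E_8.

Type E_8, Milnor number mu = 8.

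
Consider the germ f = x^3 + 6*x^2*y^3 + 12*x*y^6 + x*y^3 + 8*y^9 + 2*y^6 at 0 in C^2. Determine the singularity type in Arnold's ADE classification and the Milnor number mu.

Type E_{7}, Milnor number mu = 7.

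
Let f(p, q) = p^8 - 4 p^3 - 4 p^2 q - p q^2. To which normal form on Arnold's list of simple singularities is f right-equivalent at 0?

D9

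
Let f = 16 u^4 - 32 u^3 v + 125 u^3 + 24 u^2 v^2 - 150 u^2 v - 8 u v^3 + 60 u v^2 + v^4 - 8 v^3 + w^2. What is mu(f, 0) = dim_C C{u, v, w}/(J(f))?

6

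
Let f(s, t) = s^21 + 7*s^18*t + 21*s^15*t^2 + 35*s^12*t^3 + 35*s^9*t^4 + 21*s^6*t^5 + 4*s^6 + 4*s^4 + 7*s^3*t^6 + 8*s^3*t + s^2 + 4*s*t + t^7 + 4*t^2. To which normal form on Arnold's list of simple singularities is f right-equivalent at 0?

A_{6}

The Hessian of f at 0 is [[2, 4], [4, 8]] with rank 1, so corank 1. A Groebner basis of the Jacobian ideal J(f) in C{s,t} is {-s*t/16 + t^4 - t^2/8, s*t^2 + s/24 + 4*t^3/3 + t/12, s^2 + 4*s*t + 4*t^2}; counting standard monomials gives mu = 6. Corank 1: A-series; mu = 6 gives A_6.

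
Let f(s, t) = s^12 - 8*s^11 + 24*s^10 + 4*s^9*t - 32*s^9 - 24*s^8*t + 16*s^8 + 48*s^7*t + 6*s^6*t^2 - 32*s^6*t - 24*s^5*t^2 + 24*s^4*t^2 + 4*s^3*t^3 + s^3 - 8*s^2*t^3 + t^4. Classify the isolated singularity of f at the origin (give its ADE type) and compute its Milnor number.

Type E_6, Milnor number mu = 6.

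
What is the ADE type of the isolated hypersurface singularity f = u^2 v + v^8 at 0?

The Hessian of f at 0 is [[0, 0], [0, 0]] with rank 0, so corank 2. A Groebner basis of the Jacobian ideal J(f) in C{u,v} is {u^2/8 + v^7, u^3, u*v}; counting standard monomials gives mu = 9. Corank 2; j^3 = u^2*v has shape L^2 M (L != M), so D-series; mu = 9 gives D_9.

D_{9}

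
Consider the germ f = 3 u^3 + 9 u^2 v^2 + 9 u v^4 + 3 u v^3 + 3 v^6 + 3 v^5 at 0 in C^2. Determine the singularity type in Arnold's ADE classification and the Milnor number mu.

The Hessian of f at 0 has rank 0. Corank 2; j^3 = 3*u^3 is a perfect cube, so E-series; the 4-jet and mu = 7 give E_7.

Type E7, Milnor number mu = 7.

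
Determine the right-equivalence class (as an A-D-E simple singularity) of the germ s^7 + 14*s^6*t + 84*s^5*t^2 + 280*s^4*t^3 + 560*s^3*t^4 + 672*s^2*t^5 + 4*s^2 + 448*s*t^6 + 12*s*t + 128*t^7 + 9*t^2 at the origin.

A_6

The Hessian of f at 0 has rank 1. Corank 1: A-series; mu = 6 gives A_6.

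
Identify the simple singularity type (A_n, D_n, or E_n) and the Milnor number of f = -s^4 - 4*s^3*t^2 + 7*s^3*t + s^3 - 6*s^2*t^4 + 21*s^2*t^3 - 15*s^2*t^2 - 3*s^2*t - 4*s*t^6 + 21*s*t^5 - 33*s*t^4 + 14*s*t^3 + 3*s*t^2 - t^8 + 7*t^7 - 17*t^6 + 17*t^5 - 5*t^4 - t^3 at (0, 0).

The Hessian of f at 0 has rank 0. Corank 2; j^3 = (s - t)^3 is a perfect cube, so E-series; the 4-jet and mu = 7 give E_7.

Type E_7, Milnor number mu = 7.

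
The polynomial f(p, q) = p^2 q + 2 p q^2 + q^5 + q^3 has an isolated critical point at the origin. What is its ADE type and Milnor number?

The Hessian of f at 0 is [[0, 0], [0, 0]] with rank 0, so corank 2. A Groebner basis of the Jacobian ideal J(f) in C{p,q} is {p^2/5 + q^4 - q^2/5, p^3 + q^3, p*q + q^2}; counting standard monomials gives mu = 6. Corank 2; j^3 = q*(p + q)^2 has shape L^2 M (L != M), so D-series; mu = 6 gives D_6.

Type D_{6}, Milnor number mu = 6.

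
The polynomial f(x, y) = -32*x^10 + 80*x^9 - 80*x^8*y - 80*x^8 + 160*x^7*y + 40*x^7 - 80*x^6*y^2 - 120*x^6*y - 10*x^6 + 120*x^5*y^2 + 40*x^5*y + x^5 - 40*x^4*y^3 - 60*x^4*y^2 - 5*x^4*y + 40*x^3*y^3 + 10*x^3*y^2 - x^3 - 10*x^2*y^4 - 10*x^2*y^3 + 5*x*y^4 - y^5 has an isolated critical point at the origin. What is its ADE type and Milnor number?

The Hessian of f at 0 has rank 0. Corank 2; j^3 = -x^3 is a perfect cube, so E-series; the 5-jet and mu = 8 give E_8.

Type E_{8}, Milnor number mu = 8.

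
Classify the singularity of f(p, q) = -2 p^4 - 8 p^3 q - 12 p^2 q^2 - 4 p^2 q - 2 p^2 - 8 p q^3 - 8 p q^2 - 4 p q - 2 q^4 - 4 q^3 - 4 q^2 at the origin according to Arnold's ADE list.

A_1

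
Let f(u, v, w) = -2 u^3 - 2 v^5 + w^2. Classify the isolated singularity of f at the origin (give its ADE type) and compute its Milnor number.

Type E_{8}, Milnor number mu = 8.

The Hessian of f at 0 has rank 1. Corank 2; j^3 = -2*u^3 is a perfect cube, so E-series; the 5-jet and mu = 8 give E_8.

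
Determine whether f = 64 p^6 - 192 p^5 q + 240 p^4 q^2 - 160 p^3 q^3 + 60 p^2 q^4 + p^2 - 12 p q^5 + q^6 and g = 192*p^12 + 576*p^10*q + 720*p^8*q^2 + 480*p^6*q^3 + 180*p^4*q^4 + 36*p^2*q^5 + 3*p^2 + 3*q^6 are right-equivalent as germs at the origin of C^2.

Yes.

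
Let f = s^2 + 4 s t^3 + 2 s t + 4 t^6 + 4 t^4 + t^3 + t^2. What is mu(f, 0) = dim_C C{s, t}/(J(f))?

2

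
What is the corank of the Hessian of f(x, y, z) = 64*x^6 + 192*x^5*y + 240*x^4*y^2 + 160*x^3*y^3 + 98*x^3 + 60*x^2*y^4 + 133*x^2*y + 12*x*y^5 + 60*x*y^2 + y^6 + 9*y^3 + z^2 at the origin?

Hessian at 0 has rank 1.

2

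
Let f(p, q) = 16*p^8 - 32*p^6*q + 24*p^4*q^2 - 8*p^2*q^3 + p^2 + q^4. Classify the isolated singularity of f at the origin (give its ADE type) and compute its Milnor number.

Type A_3, Milnor number mu = 3.

The Hessian of f at 0 has rank 1. Corank 1: A-series; mu = 3 gives A_3.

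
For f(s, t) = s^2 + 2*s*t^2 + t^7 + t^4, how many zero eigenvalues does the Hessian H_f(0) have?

1

Hessian at 0 has rank 1.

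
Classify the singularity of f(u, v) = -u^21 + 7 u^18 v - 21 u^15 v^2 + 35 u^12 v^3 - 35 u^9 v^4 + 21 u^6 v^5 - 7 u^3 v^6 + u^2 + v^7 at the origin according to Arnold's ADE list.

A6

The Hessian of f at 0 is [[2, 0], [0, 0]] with rank 1, so corank 1. A Groebner basis of the Jacobian ideal J(f) in C{u,v} is {v^6, u}; counting standard monomials gives mu = 6. Corank 1: A-series; mu = 6 gives A_6.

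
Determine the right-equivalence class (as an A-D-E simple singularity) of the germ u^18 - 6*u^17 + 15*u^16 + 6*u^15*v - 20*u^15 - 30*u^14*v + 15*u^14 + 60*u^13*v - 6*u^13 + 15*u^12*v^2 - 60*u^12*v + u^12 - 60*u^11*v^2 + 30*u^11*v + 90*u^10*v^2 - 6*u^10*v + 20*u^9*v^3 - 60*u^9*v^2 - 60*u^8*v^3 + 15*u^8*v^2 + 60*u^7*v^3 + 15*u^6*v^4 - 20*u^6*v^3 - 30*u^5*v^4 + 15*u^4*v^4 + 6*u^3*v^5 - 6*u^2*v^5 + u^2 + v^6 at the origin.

A_{5}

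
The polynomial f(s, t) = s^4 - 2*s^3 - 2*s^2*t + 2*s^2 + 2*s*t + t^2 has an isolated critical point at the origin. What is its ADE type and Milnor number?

The Hessian of f at 0 is [[4, 2], [2, 2]] with rank 2, so corank 0. A Groebner basis of the Jacobian ideal J(f) in C{s,t} is {s, t}; counting standard monomials gives mu = 1. Corank 0: nondegenerate Morse point, so A_1.

Type A_1, Milnor number mu = 1.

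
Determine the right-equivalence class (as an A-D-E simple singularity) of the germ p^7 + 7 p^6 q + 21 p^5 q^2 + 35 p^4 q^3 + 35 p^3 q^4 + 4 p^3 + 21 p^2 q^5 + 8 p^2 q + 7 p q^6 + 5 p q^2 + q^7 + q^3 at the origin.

D8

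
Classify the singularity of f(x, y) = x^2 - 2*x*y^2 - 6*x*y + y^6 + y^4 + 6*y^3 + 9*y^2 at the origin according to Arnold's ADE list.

A5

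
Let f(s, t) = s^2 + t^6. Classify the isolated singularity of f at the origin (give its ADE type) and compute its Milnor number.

The Hessian of f at 0 is [[2, 0], [0, 0]] with rank 1, so corank 1. A Groebner basis of the Jacobian ideal J(f) in C{s,t} is {t^5, s}; counting standard monomials gives mu = 5. Corank 1: A-series; mu = 5 gives A_5.

Type A_5, Milnor number mu = 5.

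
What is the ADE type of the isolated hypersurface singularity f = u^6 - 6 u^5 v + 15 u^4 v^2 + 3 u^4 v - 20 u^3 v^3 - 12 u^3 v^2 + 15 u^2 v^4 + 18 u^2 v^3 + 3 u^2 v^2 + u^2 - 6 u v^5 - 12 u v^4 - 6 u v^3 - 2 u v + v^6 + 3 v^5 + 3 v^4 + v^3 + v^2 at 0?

A_2

The Hessian of f at 0 has rank 1. Corank 1: A-series; mu = 2 gives A_2.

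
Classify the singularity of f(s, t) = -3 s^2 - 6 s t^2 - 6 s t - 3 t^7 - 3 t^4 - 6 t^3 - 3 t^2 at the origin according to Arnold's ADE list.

The Hessian of f at 0 is [[-6, -6], [-6, -6]] with rank 1, so corank 1. A Groebner basis of the Jacobian ideal J(f) in C{s,t} is {s^3 + 3*s^2*t - 3*s^2 - 4*s*t + s + t, s + t^2 + t}; counting standard monomials gives mu = 6. Corank 1: A-series; mu = 6 gives A_6.

A_6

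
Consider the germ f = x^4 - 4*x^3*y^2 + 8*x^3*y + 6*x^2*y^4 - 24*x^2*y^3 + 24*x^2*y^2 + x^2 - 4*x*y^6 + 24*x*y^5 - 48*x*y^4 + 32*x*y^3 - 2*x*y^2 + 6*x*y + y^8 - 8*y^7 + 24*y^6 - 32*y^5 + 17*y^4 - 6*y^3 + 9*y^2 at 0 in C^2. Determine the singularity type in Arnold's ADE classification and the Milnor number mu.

The Hessian of f at 0 has rank 1. Corank 1: A-series; mu = 3 gives A_3.

Type A_{3}, Milnor number mu = 3.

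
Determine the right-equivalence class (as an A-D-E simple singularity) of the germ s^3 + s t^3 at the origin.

E_7

The Hessian of f at 0 has rank 0. Corank 2; j^3 = s^3 is a perfect cube, so E-series; the 4-jet and mu = 7 give E_7.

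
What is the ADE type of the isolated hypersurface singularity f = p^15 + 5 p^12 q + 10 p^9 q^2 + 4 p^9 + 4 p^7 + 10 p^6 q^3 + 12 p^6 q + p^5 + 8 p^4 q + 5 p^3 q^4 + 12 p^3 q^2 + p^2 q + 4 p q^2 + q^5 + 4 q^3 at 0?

D_6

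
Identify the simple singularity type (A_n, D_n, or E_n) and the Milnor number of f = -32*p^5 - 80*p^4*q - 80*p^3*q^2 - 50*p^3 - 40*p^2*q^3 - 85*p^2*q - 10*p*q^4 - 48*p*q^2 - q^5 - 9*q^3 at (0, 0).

Type D_6, Milnor number mu = 6.

The Hessian of f at 0 has rank 0. Corank 2; j^3 = -(2*p + q)*(5*p + 3*q)^2 has shape L^2 M (L != M), so D-series; mu = 6 gives D_6.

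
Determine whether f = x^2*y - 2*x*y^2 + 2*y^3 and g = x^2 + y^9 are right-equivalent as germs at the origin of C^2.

The Hessian of f at 0 is [[0, 0], [0, 0]] with rank 0, so corank 2. A Groebner basis of the Jacobian ideal J(f) in C{x,y} is {y^3, x^2 + 2*y^2, x*y - y^2}; counting standard monomials gives mu = 4. Corank 2; j^3 = y*(x^2 - 2*x*y + 2*y^2) splits into three distinct lines over C (the quadratic factor has nonzero discriminant), so D_4. The Hessian of g at 0 is [[2, 0], [0, 0]] with rank 1, so corank 1. A Groebner basis of the Jacobian ideal J(g) in C{x,y} is {y^8, x}; counting standard monomials gives mu = 8. Corank 1: A-series; mu = 8 gives A_8. f is D_4 but g is A_8, hence not right-equivalent.

No.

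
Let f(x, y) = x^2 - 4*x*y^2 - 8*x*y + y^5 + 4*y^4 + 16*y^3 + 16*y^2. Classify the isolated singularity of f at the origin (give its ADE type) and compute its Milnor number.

Type A_{4}, Milnor number mu = 4.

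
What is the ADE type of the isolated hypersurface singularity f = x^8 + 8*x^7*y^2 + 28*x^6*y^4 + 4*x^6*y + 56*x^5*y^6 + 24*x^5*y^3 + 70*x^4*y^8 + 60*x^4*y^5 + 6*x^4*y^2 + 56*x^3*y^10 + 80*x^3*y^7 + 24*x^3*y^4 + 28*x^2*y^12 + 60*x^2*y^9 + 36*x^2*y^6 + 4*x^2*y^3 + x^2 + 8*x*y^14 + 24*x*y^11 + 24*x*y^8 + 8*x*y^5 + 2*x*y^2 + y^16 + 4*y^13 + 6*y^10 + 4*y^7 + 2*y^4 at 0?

A_{3}

The Hessian of f at 0 is [[2, 0], [0, 0]] with rank 1, so corank 1. A Groebner basis of the Jacobian ideal J(f) in C{x,y} is {x^2, x*y, x + y^2}; counting standard monomials gives mu = 3. Corank 1: A-series; mu = 3 gives A_3.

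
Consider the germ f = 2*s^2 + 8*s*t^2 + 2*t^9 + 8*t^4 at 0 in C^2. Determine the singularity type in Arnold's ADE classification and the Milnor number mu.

Type A_8, Milnor number mu = 8.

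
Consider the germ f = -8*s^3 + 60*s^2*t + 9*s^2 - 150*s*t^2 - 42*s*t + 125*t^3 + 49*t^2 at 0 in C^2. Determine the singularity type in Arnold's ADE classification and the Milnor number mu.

Type A2, Milnor number mu = 2.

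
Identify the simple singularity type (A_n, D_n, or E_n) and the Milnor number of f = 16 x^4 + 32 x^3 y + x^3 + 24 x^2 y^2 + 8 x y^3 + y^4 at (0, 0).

Type E_{6}, Milnor number mu = 6.

The Hessian of f at 0 is [[0, 0], [0, 0]] with rank 0, so corank 2. A Groebner basis of the Jacobian ideal J(f) in C{x,y} is {y^4, x*y^2 + y^3/6, x^2}; counting standard monomials gives mu = 6. Corank 2; j^3 = x^3 is a perfect cube, so E-series; the 4-jet and mu = 6 give E_6.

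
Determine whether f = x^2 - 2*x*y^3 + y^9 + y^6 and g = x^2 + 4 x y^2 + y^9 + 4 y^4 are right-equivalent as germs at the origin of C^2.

Yes.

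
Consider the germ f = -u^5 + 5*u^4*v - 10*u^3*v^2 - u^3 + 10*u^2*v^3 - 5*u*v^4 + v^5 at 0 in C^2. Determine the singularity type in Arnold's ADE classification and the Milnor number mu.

The Hessian of f at 0 has rank 0. Corank 2; j^3 = -u^3 is a perfect cube, so E-series; the 5-jet and mu = 8 give E_8.

Type E8, Milnor number mu = 8.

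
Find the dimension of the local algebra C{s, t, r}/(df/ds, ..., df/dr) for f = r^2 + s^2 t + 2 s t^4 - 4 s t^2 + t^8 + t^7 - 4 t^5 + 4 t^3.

The Hessian of f at 0 has rank 1. Corank 2; j^3 = t*(s - 2*t)^2 has shape L^2 M (L != M), so D-series; mu = 9 gives D_9.

9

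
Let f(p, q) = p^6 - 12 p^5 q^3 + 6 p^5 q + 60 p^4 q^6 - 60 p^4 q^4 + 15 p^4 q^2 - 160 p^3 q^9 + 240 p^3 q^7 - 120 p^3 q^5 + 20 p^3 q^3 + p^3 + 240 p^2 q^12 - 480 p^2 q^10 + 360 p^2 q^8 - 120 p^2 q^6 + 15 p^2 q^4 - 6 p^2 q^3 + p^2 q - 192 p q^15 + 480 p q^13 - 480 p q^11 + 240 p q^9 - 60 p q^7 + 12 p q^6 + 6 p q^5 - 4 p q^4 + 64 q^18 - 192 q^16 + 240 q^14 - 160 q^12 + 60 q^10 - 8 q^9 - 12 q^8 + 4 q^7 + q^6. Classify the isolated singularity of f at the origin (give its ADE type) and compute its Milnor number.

Type D_7, Milnor number mu = 7.

The Hessian of f at 0 has rank 0. Corank 2; j^3 = p^2*(p + q) has shape L^2 M (L != M), so D-series; mu = 7 gives D_7.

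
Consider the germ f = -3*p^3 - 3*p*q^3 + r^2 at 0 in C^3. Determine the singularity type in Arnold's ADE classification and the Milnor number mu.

The Hessian of f at 0 has rank 1. Corank 2; j^3 = -3*p^3 is a perfect cube, so E-series; the 4-jet and mu = 7 give E_7.

Type E_{7}, Milnor number mu = 7.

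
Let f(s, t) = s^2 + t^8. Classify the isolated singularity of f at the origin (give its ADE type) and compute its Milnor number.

The Hessian of f at 0 has rank 1. Corank 1: A-series; mu = 7 gives A_7.

Type A_7, Milnor number mu = 7.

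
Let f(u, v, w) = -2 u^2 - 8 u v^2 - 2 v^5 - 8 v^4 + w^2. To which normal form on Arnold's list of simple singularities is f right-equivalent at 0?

A4

The Hessian of f at 0 is [[-4, 0, 0], [0, 0, 0], [0, 0, 2]] with rank 2, so corank 1. A Groebner basis of the Jacobian ideal J(f) in C{u,v,w} is {u^2, u/2 + v^2, w}; counting standard monomials gives mu = 4. Corank 1: A-series; mu = 4 gives A_4.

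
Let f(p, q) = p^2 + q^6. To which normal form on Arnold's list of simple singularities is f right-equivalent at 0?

A_5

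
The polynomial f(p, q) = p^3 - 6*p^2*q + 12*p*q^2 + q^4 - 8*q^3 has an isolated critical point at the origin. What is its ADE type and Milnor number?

The Hessian of f at 0 is [[0, 0], [0, 0]] with rank 0, so corank 2. A Groebner basis of the Jacobian ideal J(f) in C{p,q} is {q^3, p^2 - 4*p*q + 4*q^2}; counting standard monomials gives mu = 6. Corank 2; j^3 = (p - 2*q)^3 is a perfect cube, so E-series; the 4-jet and mu = 6 give E_6.

Type E_6, Milnor number mu = 6.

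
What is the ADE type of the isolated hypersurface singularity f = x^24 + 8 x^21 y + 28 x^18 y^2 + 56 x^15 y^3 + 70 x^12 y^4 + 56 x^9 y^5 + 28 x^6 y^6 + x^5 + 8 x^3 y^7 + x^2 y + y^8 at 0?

D_{9}

The Hessian of f at 0 has rank 0. Corank 2; j^3 = x^2*y has shape L^2 M (L != M), so D-series; mu = 9 gives D_9.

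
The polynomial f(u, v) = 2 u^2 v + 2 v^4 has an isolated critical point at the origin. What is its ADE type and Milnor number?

Type D_5, Milnor number mu = 5.

The Hessian of f at 0 has rank 0. Corank 2; j^3 = 2*u^2*v has shape L^2 M (L != M), so D-series; mu = 5 gives D_5.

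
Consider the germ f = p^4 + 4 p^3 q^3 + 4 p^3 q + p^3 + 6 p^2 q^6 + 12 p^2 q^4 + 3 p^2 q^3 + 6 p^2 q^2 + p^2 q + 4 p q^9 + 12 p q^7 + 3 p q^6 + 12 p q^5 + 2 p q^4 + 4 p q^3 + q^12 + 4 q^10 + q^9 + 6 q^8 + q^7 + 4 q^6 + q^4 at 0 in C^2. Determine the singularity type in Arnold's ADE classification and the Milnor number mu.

The Hessian of f at 0 has rank 0. Corank 2; j^3 = p^2*(p + q) has shape L^2 M (L != M), so D-series; mu = 5 gives D_5.

Type D_{5}, Milnor number mu = 5.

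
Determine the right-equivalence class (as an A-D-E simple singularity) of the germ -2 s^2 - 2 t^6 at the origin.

A5

The Hessian of f at 0 has rank 1. Corank 1: A-series; mu = 5 gives A_5.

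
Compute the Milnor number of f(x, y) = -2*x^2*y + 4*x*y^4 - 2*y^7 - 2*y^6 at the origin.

7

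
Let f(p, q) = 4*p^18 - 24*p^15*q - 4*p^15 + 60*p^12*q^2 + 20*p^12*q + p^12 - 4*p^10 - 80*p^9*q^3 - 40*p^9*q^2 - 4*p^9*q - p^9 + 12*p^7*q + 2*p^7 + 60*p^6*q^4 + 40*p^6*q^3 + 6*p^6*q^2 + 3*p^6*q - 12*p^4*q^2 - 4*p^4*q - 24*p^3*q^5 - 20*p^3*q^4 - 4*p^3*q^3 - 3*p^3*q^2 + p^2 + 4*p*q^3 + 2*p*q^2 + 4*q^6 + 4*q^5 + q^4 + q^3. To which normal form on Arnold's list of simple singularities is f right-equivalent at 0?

The Hessian of f at 0 has rank 1. Corank 1: A-series; mu = 2 gives A_2.

A_2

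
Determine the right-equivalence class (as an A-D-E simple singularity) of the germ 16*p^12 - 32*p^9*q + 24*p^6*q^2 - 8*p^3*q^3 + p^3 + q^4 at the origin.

The Hessian of f at 0 has rank 0. Corank 2; j^3 = p^3 is a perfect cube, so E-series; the 4-jet and mu = 6 give E_6.

E_6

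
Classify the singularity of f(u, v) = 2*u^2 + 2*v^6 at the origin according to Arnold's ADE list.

A_5

The Hessian of f at 0 has rank 1. Corank 1: A-series; mu = 5 gives A_5.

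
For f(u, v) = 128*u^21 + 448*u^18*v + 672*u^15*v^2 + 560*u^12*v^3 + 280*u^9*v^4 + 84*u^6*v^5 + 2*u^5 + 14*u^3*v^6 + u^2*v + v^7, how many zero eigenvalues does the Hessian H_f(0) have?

2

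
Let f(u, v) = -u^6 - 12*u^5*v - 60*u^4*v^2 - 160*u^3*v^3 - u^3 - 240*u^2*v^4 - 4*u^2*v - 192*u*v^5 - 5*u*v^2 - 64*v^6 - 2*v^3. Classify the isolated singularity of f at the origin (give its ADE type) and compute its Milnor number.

Type D_{7}, Milnor number mu = 7.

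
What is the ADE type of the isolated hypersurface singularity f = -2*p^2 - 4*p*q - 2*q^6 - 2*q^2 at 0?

The Hessian of f at 0 has rank 1. Corank 1: A-series; mu = 5 gives A_5.

A5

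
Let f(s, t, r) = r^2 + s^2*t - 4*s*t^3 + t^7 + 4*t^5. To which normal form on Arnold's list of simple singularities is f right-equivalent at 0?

D8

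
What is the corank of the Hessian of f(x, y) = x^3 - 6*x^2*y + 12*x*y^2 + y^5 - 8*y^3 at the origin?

The Hessian at 0 is [[0, 0], [0, 0]] of rank 0; hence corank 2.

2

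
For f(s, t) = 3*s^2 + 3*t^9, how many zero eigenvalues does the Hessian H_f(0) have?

1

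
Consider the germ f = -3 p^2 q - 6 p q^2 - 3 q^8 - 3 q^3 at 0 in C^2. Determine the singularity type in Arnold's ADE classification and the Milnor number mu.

The Hessian of f at 0 has rank 0. Corank 2; j^3 = -3*q*(p + q)^2 has shape L^2 M (L != M), so D-series; mu = 9 gives D_9.

Type D9, Milnor number mu = 9.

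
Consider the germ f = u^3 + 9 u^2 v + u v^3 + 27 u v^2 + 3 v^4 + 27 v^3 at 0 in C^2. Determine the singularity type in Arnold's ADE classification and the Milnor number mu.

The Hessian of f at 0 is [[0, 0], [0, 0]] with rank 0, so corank 2. A Groebner basis of the Jacobian ideal J(f) in C{u,v} is {u^3 + 9*u^2*v + 162*u^2 + 972*u*v + 1458*v^2, -9*u^2 + u*v^2 - 54*u*v - 81*v^2, 3*u^2 + 18*u*v + v^3 + 27*v^2}; counting standard monomials gives mu = 7. Corank 2; j^3 = (u + 3*v)^3 is a perfect cube, so E-series; the 4-jet and mu = 7 give E_7.

Type E_{7}, Milnor number mu = 7.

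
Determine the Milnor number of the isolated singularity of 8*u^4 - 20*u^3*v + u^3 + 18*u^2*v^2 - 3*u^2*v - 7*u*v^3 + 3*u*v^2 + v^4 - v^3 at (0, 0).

7

The Hessian of f at 0 has rank 0. Corank 2; j^3 = (u - v)^3 is a perfect cube, so E-series; the 4-jet and mu = 7 give E_7.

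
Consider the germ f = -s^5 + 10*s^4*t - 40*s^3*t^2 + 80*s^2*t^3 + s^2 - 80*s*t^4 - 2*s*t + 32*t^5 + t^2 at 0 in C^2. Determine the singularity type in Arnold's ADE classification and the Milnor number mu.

Type A4, Milnor number mu = 4.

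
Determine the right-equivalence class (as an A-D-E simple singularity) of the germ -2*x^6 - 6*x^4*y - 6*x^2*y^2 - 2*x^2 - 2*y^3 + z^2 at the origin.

A_{2}

The Hessian of f at 0 has rank 2. Corank 1: A-series; mu = 2 gives A_2.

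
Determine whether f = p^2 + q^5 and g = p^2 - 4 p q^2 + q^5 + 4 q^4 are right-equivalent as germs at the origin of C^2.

Yes.

The Hessian of f at 0 has rank 1. Corank 1: A-series; mu = 4 gives A_4. The Hessian of g at 0 has rank 1. Corank 1: A-series; mu = 4 gives A_4. Both have type A_4, hence right-equivalent.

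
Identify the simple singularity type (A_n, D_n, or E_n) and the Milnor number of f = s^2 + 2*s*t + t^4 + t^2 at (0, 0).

Type A_{3}, Milnor number mu = 3.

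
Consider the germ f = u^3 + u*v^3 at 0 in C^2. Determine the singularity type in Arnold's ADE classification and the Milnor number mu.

Type E_{7}, Milnor number mu = 7.

The Hessian of f at 0 has rank 0. Corank 2; j^3 = u^3 is a perfect cube, so E-series; the 4-jet and mu = 7 give E_7.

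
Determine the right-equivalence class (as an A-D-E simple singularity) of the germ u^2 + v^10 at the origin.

A9

The Hessian of f at 0 has rank 1. Corank 1: A-series; mu = 9 gives A_9.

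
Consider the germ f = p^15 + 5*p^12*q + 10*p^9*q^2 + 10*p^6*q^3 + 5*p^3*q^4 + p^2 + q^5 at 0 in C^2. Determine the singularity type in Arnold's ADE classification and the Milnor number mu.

Type A_4, Milnor number mu = 4.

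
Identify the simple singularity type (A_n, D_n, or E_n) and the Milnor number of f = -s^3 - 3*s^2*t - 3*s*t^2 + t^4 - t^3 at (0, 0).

Type E_6, Milnor number mu = 6.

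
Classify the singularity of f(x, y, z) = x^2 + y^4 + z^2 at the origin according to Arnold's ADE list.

The Hessian of f at 0 is [[2, 0, 0], [0, 0, 0], [0, 0, 2]] with rank 2, so corank 1. A Groebner basis of the Jacobian ideal J(f) in C{x,y,z} is {y^3, x, z}; counting standard monomials gives mu = 3. Corank 1: A-series; mu = 3 gives A_3.

A_{3}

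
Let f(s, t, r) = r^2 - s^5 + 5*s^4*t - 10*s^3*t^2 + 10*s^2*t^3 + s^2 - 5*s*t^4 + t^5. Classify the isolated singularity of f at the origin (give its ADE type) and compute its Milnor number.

The Hessian of f at 0 has rank 2. Corank 1: A-series; mu = 4 gives A_4.

Type A_4, Milnor number mu = 4.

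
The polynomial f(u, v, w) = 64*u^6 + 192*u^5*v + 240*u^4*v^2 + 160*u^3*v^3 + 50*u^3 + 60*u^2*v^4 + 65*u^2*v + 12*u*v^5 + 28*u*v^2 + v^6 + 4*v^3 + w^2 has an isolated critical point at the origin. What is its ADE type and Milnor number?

The Hessian of f at 0 is [[0, 0, 0], [0, 0, 0], [0, 0, 2]] with rank 1, so corank 2. A Groebner basis of the Jacobian ideal J(f) in C{u,v,w} is {-15625*u*v/12 + v^5 - 3125*v^2/6, u*v^2 + 2*v^3/5, u^2 + 9*u*v/10 + v^2/5, w}; counting standard monomials gives mu = 7. Corank 2; j^3 = (2*u + v)*(5*u + 2*v)^2 has shape L^2 M (L != M), so D-series; mu = 7 gives D_7.

Type D7, Milnor number mu = 7.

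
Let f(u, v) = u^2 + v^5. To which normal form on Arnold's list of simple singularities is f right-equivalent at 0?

A_4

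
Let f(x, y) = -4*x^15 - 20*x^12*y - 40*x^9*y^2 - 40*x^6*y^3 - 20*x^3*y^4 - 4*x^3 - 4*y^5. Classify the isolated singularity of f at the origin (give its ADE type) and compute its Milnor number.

Type E_{8}, Milnor number mu = 8.

The Hessian of f at 0 has rank 0. Corank 2; j^3 = -4*x^3 is a perfect cube, so E-series; the 5-jet and mu = 8 give E_8.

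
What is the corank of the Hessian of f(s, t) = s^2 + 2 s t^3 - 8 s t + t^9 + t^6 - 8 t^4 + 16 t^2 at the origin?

1

The Hessian at 0 is [[2, -8], [-8, 32]] of rank 1; hence corank 1.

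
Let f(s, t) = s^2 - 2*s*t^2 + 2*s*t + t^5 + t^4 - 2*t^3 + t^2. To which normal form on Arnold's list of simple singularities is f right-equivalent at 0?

The Hessian of f at 0 is [[2, 2], [2, 2]] with rank 1, so corank 1. A Groebner basis of the Jacobian ideal J(f) in C{s,t} is {s^2 + 2*s*t + s + t, -s + t^2 - t}; counting standard monomials gives mu = 4. Corank 1: A-series; mu = 4 gives A_4.

A_4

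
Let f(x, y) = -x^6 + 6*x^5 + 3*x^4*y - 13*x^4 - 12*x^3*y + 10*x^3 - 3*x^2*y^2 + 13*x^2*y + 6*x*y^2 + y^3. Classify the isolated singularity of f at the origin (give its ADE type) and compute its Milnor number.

The Hessian of f at 0 has rank 0. Corank 2; j^3 = (2*x + y)*(5*x^2 + 4*x*y + y^2) splits into three distinct lines over C (the quadratic factor has nonzero discriminant), so D_4.

Type D_4, Milnor number mu = 4.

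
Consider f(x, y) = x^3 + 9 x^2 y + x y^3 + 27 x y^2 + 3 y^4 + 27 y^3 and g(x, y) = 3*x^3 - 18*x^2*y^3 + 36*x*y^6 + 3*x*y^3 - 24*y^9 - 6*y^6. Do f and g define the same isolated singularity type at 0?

Yes.

The Hessian of f at 0 is [[0, 0], [0, 0]] with rank 0, so corank 2. A Groebner basis of the Jacobian ideal J(f) in C{x,y} is {x^3 + 9*x^2*y + 162*x^2 + 972*x*y + 1458*y^2, -9*x^2 + x*y^2 - 54*x*y - 81*y^2, 3*x^2 + 18*x*y + y^3 + 27*y^2}; counting standard monomials gives mu = 7. Corank 2; j^3 = (x + 3*y)^3 is a perfect cube, so E-series; the 4-jet and mu = 7 give E_7. The Hessian of g at 0 is [[0, 0], [0, 0]] with rank 0, so corank 2. A Groebner basis of the Jacobian ideal J(g) in C{x,y} is {x^3, x*y^2, 3*x^2 + y^3}; counting standard monomials gives mu = 7. Corank 2; j^3 = 3*x^3 is a perfect cube, so E-series; the 4-jet and mu = 7 give E_7. Both have type E_7, hence right-equivalent.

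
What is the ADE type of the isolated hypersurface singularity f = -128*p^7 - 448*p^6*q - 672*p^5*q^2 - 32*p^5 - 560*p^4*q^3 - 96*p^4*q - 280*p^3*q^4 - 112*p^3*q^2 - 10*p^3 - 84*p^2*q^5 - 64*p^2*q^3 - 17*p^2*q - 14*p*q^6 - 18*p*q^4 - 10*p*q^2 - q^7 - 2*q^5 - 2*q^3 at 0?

The Hessian of f at 0 has rank 0. Corank 2; j^3 = -(2*p + q)*(5*p^2 + 6*p*q + 2*q^2) splits into three distinct lines over C (the quadratic factor has nonzero discriminant), so D_4.

D_{4}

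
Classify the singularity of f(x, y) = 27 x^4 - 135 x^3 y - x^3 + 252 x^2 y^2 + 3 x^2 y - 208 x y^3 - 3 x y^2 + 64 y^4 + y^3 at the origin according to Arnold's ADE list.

E_7

The Hessian of f at 0 has rank 0. Corank 2; j^3 = -(x - y)^3 is a perfect cube, so E-series; the 4-jet and mu = 7 give E_7.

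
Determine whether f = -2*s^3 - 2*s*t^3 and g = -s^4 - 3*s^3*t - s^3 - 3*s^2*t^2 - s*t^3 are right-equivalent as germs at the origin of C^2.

Yes.

The Hessian of f at 0 has rank 0. Corank 2; j^3 = -2*s^3 is a perfect cube, so E-series; the 4-jet and mu = 7 give E_7. The Hessian of g at 0 has rank 0. Corank 2; j^3 = -s^3 is a perfect cube, so E-series; the 4-jet and mu = 7 give E_7. Both have type E_7, hence right-equivalent.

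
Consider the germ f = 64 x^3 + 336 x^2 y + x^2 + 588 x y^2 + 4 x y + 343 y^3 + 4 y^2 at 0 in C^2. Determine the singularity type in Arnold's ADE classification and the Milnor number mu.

Type A_2, Milnor number mu = 2.

The Hessian of f at 0 has rank 1. Corank 1: A-series; mu = 2 gives A_2.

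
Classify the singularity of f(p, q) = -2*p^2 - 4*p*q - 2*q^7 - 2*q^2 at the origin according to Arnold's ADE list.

The Hessian of f at 0 is [[-4, -4], [-4, -4]] with rank 1, so corank 1. A Groebner basis of the Jacobian ideal J(f) in C{p,q} is {q^6, p + q}; counting standard monomials gives mu = 6. Corank 1: A-series; mu = 6 gives A_6.

A6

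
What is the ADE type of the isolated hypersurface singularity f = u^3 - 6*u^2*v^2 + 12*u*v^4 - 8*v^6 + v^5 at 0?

E_8

The Hessian of f at 0 has rank 0. Corank 2; j^3 = u^3 is a perfect cube, so E-series; the 5-jet and mu = 8 give E_8.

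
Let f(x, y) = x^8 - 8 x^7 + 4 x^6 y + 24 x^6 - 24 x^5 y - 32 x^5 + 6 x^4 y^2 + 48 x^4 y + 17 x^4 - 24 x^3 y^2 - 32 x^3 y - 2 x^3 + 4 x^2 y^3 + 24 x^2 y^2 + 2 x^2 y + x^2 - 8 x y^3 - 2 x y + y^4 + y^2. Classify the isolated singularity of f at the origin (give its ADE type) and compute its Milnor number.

Type A3, Milnor number mu = 3.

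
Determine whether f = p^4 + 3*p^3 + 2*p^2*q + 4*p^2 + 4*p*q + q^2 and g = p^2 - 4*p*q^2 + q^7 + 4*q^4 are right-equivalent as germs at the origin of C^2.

The Hessian of f at 0 has rank 1. Corank 1: A-series; mu = 2 gives A_2. The Hessian of g at 0 has rank 1. Corank 1: A-series; mu = 6 gives A_6. f is A_2 but g is A_6, hence not right-equivalent.

No.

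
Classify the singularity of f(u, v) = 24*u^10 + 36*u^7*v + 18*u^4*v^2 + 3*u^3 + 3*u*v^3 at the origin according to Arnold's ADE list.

E_7

The Hessian of f at 0 is [[0, 0], [0, 0]] with rank 0, so corank 2. A Groebner basis of the Jacobian ideal J(f) in C{u,v} is {u^3, u*v^2, 3*u^2 + v^3}; counting standard monomials gives mu = 7. Corank 2; j^3 = 3*u^3 is a perfect cube, so E-series; the 4-jet and mu = 7 give E_7.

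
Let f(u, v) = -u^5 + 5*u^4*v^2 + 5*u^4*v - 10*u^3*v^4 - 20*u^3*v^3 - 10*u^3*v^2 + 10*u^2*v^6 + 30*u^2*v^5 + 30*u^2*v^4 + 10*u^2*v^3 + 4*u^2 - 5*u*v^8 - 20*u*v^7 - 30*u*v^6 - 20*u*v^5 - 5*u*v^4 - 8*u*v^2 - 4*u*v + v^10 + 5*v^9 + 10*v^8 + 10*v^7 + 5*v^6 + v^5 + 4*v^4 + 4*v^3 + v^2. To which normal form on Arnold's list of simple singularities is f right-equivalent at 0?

A_{4}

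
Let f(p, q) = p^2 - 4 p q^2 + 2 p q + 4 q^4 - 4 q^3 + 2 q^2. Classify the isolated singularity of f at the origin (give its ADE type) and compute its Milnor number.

Type A_1, Milnor number mu = 1.

The Hessian of f at 0 is [[2, 2], [2, 4]] with rank 2, so corank 0. A Groebner basis of the Jacobian ideal J(f) in C{p,q} is {p, q}; counting standard monomials gives mu = 1. Corank 0: nondegenerate Morse point, so A_1.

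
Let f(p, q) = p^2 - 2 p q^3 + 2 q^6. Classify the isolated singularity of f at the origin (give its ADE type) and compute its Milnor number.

The Hessian of f at 0 has rank 1. Corank 1: A-series; mu = 5 gives A_5.

Type A_{5}, Milnor number mu = 5.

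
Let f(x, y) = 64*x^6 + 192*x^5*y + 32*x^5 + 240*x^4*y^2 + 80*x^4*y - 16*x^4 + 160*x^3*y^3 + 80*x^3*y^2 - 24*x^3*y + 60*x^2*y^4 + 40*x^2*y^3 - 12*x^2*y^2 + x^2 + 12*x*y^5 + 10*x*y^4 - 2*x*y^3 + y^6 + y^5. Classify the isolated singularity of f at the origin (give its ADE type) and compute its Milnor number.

The Hessian of f at 0 has rank 1. Corank 1: A-series; mu = 4 gives A_4.

Type A_4, Milnor number mu = 4.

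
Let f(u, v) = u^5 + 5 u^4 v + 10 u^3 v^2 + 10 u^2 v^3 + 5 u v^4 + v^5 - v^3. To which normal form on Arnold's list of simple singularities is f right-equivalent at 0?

E_{8}

The Hessian of f at 0 has rank 0. Corank 2; j^3 = -v^3 is a perfect cube, so E-series; the 5-jet and mu = 8 give E_8.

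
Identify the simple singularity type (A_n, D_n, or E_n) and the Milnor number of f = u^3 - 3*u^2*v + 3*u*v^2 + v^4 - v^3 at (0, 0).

The Hessian of f at 0 has rank 0. Corank 2; j^3 = (u - v)^3 is a perfect cube, so E-series; the 4-jet and mu = 6 give E_6.

Type E6, Milnor number mu = 6.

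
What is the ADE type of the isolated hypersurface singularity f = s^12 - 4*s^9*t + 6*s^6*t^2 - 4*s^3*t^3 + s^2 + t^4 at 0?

A_{3}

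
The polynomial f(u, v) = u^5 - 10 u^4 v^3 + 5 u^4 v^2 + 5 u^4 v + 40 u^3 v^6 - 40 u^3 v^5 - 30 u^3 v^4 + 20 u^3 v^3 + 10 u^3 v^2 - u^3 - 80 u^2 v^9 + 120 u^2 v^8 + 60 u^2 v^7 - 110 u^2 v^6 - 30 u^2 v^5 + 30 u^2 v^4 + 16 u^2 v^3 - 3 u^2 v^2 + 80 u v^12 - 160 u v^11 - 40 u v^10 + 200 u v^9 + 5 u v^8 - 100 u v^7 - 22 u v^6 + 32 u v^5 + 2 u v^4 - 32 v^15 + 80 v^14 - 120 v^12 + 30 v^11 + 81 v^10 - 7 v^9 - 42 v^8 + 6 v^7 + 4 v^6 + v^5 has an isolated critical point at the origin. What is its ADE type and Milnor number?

The Hessian of f at 0 has rank 0. Corank 2; j^3 = -u^3 is a perfect cube, so E-series; the 5-jet and mu = 8 give E_8.

Type E_8, Milnor number mu = 8.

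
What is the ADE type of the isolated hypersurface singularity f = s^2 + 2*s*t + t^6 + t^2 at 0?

A_{5}

The Hessian of f at 0 has rank 1. Corank 1: A-series; mu = 5 gives A_5.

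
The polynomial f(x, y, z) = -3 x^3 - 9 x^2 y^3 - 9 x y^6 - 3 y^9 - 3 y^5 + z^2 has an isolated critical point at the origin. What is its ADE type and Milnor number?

The Hessian of f at 0 has rank 1. Corank 2; j^3 = -3*x^3 is a perfect cube, so E-series; the 5-jet and mu = 8 give E_8.

Type E8, Milnor number mu = 8.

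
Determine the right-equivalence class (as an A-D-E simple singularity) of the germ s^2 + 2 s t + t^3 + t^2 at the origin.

The Hessian of f at 0 is [[2, 2], [2, 2]] with rank 1, so corank 1. A Groebner basis of the Jacobian ideal J(f) in C{s,t} is {t^2, s + t}; counting standard monomials gives mu = 2. Corank 1: A-series; mu = 2 gives A_2.

A_{2}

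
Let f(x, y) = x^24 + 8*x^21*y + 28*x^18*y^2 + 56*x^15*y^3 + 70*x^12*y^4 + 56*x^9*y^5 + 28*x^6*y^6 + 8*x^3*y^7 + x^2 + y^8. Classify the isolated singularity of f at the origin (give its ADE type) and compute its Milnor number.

The Hessian of f at 0 is [[2, 0], [0, 0]] with rank 1, so corank 1. A Groebner basis of the Jacobian ideal J(f) in C{x,y} is {y^7, x}; counting standard monomials gives mu = 7. Corank 1: A-series; mu = 7 gives A_7.

Type A_7, Milnor number mu = 7.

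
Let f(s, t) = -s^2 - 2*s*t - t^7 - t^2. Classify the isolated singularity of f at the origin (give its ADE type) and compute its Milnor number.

Type A6, Milnor number mu = 6.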